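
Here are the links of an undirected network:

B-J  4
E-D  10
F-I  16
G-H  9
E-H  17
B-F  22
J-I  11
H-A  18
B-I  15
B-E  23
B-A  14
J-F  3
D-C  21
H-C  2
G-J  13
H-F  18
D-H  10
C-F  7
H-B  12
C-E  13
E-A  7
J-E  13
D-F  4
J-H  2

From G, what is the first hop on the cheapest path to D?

H

Compare a few routes:
G → H → J → F → D: 9+2+3+4 = 18
G → J → F → D: 13+3+4 = 20
G → H → D: 9+10 = 19
G → H → C → F → D: 9+2+7+4 = 22
Cheapest is G → H → J → F → D at 18.
So from G the first move is to H.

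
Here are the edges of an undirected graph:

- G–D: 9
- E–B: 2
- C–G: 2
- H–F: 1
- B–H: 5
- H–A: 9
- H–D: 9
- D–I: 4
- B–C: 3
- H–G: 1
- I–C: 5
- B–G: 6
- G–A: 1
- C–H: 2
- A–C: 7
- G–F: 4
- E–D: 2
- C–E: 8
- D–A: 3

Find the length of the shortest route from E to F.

Candidate routes:
E → B → H → F: 2+5+1 = 8
E → D → A → G → F: 2+3+1+4 = 10
E → B → C → G → H → F: 2+3+2+1+1 = 9
Cheapest is E → B → H → F at 8.

8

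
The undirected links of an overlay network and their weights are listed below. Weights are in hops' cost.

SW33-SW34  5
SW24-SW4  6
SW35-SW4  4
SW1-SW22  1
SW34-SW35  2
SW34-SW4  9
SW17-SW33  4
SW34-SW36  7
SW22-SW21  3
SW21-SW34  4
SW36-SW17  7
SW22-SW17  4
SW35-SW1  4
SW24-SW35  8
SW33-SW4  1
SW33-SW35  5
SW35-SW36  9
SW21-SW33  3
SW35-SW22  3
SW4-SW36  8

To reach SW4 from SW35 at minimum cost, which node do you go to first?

Candidate routes:
SW35 → SW4: 4 = 4
SW35 → SW33 → SW4: 5+1 = 6
Cheapest is SW35 → SW4 at 4 hops' cost.
So from SW35 the first move is to SW4.

SW4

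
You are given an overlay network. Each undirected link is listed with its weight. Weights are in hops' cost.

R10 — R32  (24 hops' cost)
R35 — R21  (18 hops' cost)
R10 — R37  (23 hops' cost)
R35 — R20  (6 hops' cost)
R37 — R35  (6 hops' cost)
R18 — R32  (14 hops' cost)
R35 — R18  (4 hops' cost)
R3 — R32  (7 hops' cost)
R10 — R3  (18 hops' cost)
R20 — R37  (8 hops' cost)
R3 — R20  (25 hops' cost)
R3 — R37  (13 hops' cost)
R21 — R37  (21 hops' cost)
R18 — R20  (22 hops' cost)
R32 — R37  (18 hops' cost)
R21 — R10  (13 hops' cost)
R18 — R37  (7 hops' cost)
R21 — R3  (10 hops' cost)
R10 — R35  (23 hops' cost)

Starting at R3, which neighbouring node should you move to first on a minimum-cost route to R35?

Compare a few routes:
R3–R37–R20–R35: 13+8+6 = 27
R3–R32–R18–R35: 7+14+4 = 25
R3–R37–R35: 13+6 = 19
R3–R37–R18–R35: 13+7+4 = 24
The minimum is 19 hops' cost via R3–R37–R35.
So from R3 the first move is to R37.

R37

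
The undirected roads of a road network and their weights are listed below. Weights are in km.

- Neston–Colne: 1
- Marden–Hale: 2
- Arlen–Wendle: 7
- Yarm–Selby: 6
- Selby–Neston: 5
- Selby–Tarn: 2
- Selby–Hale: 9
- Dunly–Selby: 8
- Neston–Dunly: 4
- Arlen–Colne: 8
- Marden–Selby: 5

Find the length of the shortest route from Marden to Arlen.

19 km

Enumerating some paths:
Marden → Selby → Dunly → Neston → Colne → Arlen: 5+8+4+1+8 = 26
Marden → Selby → Neston → Colne → Arlen: 5+5+1+8 = 19
Marden → Hale → Selby → Neston → Colne → Arlen: 2+9+5+1+8 = 25
Marden → Hale → Selby → Dunly → Neston → Colne → Arlen: 2+9+8+4+1+8 = 32
Cheapest is Marden → Selby → Neston → Colne → Arlen at 19 km.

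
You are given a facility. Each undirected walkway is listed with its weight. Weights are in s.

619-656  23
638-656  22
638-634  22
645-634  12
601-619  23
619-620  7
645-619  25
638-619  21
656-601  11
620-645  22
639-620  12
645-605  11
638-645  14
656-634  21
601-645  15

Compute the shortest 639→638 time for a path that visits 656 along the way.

Shortest 639→656: 639–620–619–656 = 42
Shortest 656→638: 656–638 = 22
Total via 656: 42 + 22 = 64 s.

64 s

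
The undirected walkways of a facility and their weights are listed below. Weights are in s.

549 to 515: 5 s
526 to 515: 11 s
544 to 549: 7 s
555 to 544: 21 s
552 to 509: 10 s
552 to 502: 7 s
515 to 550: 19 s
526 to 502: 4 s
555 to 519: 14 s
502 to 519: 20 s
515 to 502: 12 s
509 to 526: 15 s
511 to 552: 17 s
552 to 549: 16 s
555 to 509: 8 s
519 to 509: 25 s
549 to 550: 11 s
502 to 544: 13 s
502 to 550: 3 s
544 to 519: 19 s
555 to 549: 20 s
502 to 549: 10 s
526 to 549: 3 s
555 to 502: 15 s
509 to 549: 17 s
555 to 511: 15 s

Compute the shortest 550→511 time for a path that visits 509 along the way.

43 s

Shortest 550→509: 550 → 502 → 552 → 509 = 20
Shortest 509→511: 509 → 555 → 511 = 23
Total via 509: 20 + 23 = 43 s.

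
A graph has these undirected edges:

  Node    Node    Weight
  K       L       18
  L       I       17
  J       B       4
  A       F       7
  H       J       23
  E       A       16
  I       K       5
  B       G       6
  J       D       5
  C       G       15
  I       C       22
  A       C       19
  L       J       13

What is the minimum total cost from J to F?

51

Settle nodes by increasing distance from J:
J: 0
B: 4  (via J)
D: 5  (via J)
G: 10  (via B)
L: 13  (via J)
H: 23  (via J)
C: 25  (via G)
I: 30  (via L)
K: 31  (via L)
A: 44  (via C)
F: 51  (via A)
Shortest route: J–B–G–C–A–F = 51.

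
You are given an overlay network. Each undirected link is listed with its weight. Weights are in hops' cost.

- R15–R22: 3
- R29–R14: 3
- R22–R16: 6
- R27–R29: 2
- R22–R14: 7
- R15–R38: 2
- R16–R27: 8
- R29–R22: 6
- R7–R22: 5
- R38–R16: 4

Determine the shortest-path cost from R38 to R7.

10 hops' cost

Running Dijkstra from R38:
R38: 0
R15: 2  (via R38)
R16: 4  (via R38)
R22: 5  (via R15)
R7: 10  (via R22)
Shortest route: R38–R15–R22–R7 = 10 hops' cost.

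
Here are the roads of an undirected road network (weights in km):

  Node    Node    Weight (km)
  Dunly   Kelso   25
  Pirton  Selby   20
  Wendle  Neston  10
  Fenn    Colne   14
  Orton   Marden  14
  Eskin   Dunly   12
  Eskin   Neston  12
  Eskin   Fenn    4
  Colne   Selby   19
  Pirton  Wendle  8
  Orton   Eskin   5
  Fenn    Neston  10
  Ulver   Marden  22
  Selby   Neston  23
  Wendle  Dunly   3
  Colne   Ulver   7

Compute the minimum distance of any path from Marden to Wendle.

34 km

Enumerating some paths:
Marden - Orton - Eskin - Fenn - Neston - Wendle: 14+5+4+10+10 = 43
Marden - Orton - Eskin - Dunly - Wendle: 14+5+12+3 = 34
Marden - Orton - Eskin - Neston - Wendle: 14+5+12+10 = 41
Cheapest is Marden - Orton - Eskin - Dunly - Wendle at 34 km.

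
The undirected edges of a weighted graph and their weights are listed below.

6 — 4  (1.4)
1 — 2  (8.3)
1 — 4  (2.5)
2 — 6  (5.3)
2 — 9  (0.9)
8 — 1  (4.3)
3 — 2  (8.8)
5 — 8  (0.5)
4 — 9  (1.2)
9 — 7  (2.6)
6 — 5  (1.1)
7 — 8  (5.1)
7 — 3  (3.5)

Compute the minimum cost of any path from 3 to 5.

9.1

Running Dijkstra from 3:
3: 0
7: 3.5  (via 3)
9: 6.1  (via 7)
2: 7  (via 9)
4: 7.3  (via 9)
8: 8.6  (via 7)
6: 8.7  (via 4)
5: 9.1  (via 8)
Shortest route: 3–7–8–5 = 9.1.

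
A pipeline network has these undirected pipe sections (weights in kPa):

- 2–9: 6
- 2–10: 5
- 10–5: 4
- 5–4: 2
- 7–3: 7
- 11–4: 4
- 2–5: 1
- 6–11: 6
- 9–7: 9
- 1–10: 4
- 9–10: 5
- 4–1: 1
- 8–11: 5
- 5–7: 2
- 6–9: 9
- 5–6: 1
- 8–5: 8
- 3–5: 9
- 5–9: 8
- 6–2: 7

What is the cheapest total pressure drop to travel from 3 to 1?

12 kPa

Enumerating some paths:
3 - 5 - 4 - 1: 9+2+1 = 12
3 - 5 - 10 - 1: 9+4+4 = 17
Cheapest is 3 - 5 - 4 - 1 at 12 kPa.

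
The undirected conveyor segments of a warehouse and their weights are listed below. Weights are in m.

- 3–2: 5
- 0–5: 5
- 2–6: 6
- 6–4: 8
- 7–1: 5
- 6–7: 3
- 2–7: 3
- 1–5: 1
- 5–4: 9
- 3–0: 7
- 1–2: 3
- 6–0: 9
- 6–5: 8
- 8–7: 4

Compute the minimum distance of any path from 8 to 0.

15 m

Running Dijkstra from 8:
8: 0
7: 4  (via 8)
2: 7  (via 7)
6: 7  (via 7)
1: 9  (via 7)
5: 10  (via 1)
3: 12  (via 2)
0: 15  (via 5)
Shortest route: 8–7–1–5–0 = 15 m.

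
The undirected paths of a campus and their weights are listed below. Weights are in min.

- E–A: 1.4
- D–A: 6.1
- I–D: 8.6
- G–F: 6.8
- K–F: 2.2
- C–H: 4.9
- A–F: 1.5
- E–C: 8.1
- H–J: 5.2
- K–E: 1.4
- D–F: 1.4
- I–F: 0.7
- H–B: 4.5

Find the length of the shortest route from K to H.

Running Dijkstra from K:
K: 0
E: 1.4  (via K)
F: 2.2  (via K)
A: 2.8  (via E)
I: 2.9  (via F)
D: 3.6  (via F)
G: 9  (via F)
C: 9.5  (via E)
H: 14.4  (via C)
Shortest route: K–E–C–H = 14.4 min.

14.4 min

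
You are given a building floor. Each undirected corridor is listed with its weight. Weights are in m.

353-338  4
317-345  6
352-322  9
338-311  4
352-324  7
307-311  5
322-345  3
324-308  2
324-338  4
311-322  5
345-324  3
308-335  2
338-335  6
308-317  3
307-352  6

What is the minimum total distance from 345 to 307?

13 m

Shortest distances from 345:
345: 0
322: 3  (via 345)
324: 3  (via 345)
308: 5  (via 324)
317: 6  (via 345)
335: 7  (via 308)
338: 7  (via 324)
311: 8  (via 322)
352: 10  (via 324)
353: 11  (via 338)
307: 13  (via 311)
Shortest route: 345–322–311–307 = 13 m.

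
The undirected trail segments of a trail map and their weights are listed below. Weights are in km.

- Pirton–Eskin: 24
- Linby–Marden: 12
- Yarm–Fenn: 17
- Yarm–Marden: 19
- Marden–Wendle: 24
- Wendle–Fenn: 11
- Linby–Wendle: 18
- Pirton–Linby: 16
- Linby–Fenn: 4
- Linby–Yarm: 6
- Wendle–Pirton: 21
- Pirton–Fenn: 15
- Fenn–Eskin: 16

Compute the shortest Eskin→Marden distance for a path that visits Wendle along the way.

Shortest Eskin→Wendle: Eskin → Fenn → Wendle = 27
Best Wendle to Marden: Wendle → Marden costing 24
Total via Wendle: 27 + 24 = 51 km.

51 km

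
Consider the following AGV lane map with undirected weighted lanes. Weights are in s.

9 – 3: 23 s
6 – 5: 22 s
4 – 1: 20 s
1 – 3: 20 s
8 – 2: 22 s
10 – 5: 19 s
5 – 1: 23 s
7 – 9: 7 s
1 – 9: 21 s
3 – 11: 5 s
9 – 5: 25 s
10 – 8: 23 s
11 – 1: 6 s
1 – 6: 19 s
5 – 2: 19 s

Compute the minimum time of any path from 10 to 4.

Settle nodes by increasing distance from 10:
10: 0
5: 19  (via 10)
8: 23  (via 10)
2: 38  (via 5)
6: 41  (via 5)
1: 42  (via 5)
9: 44  (via 5)
11: 48  (via 1)
7: 51  (via 9)
3: 53  (via 11)
4: 62  (via 1)
Shortest route: 10 → 5 → 1 → 4 = 62 s.

62 s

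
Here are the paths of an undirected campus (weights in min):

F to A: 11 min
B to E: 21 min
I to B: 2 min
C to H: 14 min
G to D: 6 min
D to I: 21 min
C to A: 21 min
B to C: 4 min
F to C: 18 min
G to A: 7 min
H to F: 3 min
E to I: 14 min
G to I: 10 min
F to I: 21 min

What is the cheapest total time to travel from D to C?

22 min

Candidate routes:
D - I - B - C: 21+2+4 = 27
D - G - A - C: 6+7+21 = 34
D - G - I - B - C: 6+10+2+4 = 22
The minimum is 22 min via D - G - I - B - C.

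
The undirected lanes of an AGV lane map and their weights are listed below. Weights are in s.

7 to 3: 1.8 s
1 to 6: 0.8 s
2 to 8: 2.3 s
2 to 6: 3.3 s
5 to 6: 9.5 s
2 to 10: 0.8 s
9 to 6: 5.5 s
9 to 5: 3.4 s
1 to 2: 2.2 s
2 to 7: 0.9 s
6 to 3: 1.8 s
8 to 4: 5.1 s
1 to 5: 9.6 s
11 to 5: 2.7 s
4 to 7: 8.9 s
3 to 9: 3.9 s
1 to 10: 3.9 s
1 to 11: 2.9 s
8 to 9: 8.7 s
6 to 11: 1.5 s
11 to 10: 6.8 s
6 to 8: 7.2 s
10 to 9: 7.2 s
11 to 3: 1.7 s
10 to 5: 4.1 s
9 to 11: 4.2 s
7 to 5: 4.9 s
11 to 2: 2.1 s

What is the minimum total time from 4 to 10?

8.2 s

Enumerating some paths:
4 - 8 - 2 - 10: 5.1+2.3+0.8 = 8.2
4 - 7 - 2 - 10: 8.9+0.9+0.8 = 10.6
The minimum is 8.2 s via 4 - 8 - 2 - 10.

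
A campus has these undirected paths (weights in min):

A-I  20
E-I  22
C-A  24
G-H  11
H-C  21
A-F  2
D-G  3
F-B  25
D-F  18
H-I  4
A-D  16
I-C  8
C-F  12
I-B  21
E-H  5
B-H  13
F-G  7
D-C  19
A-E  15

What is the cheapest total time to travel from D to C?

Settle nodes by increasing distance from D:
D: 0
G: 3  (via D)
F: 10  (via G)
A: 12  (via F)
H: 14  (via G)
I: 18  (via H)
C: 19  (via D)
Shortest route: D–C = 19 min.

19 min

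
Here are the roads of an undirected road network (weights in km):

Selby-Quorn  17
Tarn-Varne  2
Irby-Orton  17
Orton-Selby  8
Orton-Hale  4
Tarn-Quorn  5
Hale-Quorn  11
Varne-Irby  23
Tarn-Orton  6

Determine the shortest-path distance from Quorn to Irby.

28 km

Compare a few routes:
Quorn - Tarn - Orton - Irby: 5+6+17 = 28
Quorn - Tarn - Varne - Irby: 5+2+23 = 30
The minimum is 28 km via Quorn - Tarn - Orton - Irby.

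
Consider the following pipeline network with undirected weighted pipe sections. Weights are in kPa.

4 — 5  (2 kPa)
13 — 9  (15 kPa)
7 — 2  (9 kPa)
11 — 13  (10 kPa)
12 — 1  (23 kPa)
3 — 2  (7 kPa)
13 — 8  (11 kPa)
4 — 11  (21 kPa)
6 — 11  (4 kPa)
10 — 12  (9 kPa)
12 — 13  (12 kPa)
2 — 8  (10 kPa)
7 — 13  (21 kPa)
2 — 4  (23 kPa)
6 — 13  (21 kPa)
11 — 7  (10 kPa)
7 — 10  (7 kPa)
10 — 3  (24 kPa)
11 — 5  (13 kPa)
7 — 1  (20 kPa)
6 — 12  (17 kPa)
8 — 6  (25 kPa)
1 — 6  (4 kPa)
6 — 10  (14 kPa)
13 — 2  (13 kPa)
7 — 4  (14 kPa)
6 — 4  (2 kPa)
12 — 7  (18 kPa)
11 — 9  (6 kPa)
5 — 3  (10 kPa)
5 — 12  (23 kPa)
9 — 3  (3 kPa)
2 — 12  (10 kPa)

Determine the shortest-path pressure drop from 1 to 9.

14 kPa

Compare a few routes:
1–6–11–9: 4+4+6 = 14
1–6–4–5–11–9: 4+2+2+13+6 = 27
1–6–4–5–3–9: 4+2+2+10+3 = 21
Cheapest is 1–6–11–9 at 14 kPa.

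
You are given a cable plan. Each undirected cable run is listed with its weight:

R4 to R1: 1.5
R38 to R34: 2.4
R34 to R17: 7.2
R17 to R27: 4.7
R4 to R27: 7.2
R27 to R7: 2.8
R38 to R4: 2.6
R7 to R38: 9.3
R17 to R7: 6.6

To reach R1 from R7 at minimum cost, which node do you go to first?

R27

Candidate routes:
R7 - R27 - R4 - R1: 2.8+7.2+1.5 = 11.5
R7 - R17 - R27 - R4 - R1: 6.6+4.7+7.2+1.5 = 20
R7 - R38 - R4 - R1: 9.3+2.6+1.5 = 13.4
R7 - R17 - R34 - R38 - R4 - R1: 6.6+7.2+2.4+2.6+1.5 = 20.3
The minimum is 11.5 via R7 - R27 - R4 - R1.
So from R7 the first move is to R27.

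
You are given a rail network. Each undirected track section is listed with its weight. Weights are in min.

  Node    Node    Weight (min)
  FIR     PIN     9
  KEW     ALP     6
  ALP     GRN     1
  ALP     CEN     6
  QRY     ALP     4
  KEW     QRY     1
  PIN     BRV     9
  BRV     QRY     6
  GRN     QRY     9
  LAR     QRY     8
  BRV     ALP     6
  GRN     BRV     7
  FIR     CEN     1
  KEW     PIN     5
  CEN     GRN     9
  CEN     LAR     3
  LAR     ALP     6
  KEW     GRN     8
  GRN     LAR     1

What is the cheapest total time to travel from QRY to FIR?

Candidate routes:
QRY - ALP - GRN - LAR - CEN - FIR: 4+1+1+3+1 = 10
QRY - LAR - CEN - FIR: 8+3+1 = 12
QRY - ALP - CEN - FIR: 4+6+1 = 11
The minimum is 10 min via QRY - ALP - GRN - LAR - CEN - FIR.

10 min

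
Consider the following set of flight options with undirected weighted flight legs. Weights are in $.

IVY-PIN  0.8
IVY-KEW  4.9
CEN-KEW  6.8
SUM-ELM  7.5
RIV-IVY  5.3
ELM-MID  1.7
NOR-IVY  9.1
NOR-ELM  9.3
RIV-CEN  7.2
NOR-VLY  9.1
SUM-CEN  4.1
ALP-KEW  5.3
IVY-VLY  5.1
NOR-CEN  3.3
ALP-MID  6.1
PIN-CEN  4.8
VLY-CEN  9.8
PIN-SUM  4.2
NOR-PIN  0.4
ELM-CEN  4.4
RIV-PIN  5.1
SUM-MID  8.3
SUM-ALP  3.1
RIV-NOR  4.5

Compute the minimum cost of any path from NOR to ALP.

Running Dijkstra from NOR:
NOR: 0
PIN: 0.4  (via NOR)
IVY: 1.2  (via PIN)
CEN: 3.3  (via NOR)
RIV: 4.5  (via NOR)
SUM: 4.6  (via PIN)
KEW: 6.1  (via IVY)
VLY: 6.3  (via IVY)
ALP: 7.7  (via SUM)
Shortest route: NOR → PIN → SUM → ALP = $7.7.

$7.7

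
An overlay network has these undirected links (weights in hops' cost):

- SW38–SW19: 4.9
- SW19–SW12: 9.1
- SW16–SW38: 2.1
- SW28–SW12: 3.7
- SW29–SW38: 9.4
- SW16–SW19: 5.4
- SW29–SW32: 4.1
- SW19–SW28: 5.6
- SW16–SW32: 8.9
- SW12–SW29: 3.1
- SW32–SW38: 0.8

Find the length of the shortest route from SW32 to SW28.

10.9 hops' cost

Enumerating some paths:
SW32 - SW29 - SW12 - SW28: 4.1+3.1+3.7 = 10.9
SW32 - SW38 - SW19 - SW28: 0.8+4.9+5.6 = 11.3
Cheapest is SW32 - SW29 - SW12 - SW28 at 10.9 hops' cost.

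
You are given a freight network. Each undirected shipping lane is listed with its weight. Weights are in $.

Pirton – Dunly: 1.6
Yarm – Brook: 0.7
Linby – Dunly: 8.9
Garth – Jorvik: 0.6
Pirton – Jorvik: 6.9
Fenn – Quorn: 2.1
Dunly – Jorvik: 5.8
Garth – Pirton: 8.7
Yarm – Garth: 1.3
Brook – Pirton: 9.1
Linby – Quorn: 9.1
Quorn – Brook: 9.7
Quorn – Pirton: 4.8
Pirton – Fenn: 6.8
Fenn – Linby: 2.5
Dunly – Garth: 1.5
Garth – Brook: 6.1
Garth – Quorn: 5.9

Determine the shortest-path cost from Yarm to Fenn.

Shortest distances from Yarm:
Yarm: 0
Brook: 0.7  (via Yarm)
Garth: 1.3  (via Yarm)
Jorvik: 1.9  (via Garth)
Dunly: 2.8  (via Garth)
Pirton: 4.4  (via Dunly)
Quorn: 7.2  (via Garth)
Fenn: 9.3  (via Quorn)
Shortest route: Yarm–Garth–Quorn–Fenn = $9.3.

$9.3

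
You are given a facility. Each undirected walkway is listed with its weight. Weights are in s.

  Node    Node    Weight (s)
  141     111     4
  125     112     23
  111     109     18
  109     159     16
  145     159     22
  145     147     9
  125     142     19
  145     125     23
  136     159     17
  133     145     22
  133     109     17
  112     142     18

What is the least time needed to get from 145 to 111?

56 s

Compare a few routes:
145 - 159 - 109 - 111: 22+16+18 = 56
145 - 133 - 109 - 111: 22+17+18 = 57
Cheapest is 145 - 159 - 109 - 111 at 56 s.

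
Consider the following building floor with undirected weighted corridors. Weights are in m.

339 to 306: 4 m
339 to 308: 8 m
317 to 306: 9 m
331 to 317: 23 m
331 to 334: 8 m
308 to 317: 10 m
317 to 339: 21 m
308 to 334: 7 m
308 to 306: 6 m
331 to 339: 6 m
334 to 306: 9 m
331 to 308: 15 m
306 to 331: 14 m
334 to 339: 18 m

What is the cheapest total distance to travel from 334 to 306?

Settle nodes by increasing distance from 334:
334: 0
308: 7  (via 334)
331: 8  (via 334)
306: 9  (via 334)
Shortest route: 334 → 306 = 9 m.

9 m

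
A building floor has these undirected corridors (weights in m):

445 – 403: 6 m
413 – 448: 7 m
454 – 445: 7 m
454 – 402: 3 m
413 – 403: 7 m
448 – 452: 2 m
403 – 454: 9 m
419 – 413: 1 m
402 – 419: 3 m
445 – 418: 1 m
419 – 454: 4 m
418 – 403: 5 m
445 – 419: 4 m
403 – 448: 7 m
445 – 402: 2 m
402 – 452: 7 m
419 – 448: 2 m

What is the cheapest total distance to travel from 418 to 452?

9 m

Settle nodes by increasing distance from 418:
418: 0
445: 1  (via 418)
402: 3  (via 445)
419: 5  (via 445)
403: 5  (via 418)
413: 6  (via 419)
454: 6  (via 402)
448: 7  (via 419)
452: 9  (via 448)
Shortest route: 418–445–419–448–452 = 9 m.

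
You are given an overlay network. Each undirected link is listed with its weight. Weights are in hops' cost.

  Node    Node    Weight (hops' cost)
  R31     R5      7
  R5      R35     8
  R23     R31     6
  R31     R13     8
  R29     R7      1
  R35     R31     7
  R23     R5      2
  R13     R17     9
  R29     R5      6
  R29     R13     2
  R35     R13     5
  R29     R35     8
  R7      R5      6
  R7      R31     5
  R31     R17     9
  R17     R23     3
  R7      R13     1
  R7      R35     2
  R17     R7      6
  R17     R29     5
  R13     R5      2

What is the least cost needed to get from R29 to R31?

6 hops' cost

Candidate routes:
R29 → R13 → R7 → R31: 2+1+5 = 8
R29 → R7 → R31: 1+5 = 6
The minimum is 6 hops' cost via R29 → R7 → R31.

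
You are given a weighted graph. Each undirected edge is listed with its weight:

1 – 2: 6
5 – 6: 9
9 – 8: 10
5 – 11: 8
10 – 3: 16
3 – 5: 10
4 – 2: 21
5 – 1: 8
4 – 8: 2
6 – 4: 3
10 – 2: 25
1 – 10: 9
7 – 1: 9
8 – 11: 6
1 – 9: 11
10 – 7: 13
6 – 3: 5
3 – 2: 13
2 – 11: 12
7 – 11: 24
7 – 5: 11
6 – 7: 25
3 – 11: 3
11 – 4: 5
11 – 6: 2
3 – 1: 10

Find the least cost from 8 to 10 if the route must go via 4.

26

Best 8 to 4: 8 → 4 costing 2
Shortest 4→10: 4 → 6 → 3 → 10 = 24
Total via 4: 2 + 24 = 26.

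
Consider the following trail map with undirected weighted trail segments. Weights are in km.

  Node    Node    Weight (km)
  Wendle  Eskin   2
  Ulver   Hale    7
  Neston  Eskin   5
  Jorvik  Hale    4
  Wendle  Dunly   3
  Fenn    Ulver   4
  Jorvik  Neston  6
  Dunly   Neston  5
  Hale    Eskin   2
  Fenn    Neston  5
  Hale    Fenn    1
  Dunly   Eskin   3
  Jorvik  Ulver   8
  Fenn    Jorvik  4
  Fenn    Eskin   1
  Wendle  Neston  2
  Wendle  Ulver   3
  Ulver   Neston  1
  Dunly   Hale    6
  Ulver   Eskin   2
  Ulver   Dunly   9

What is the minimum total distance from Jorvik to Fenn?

4 km

Enumerating some paths:
Jorvik → Fenn: 4 = 4
Jorvik → Hale → Fenn: 4+1 = 5
The minimum is 4 km via Jorvik → Fenn.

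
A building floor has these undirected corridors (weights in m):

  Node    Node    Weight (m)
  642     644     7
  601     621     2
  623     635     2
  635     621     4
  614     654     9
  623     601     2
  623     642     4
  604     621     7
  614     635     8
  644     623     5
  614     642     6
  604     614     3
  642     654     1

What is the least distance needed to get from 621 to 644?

Settle nodes by increasing distance from 621:
621: 0
601: 2  (via 621)
635: 4  (via 621)
623: 4  (via 601)
604: 7  (via 621)
642: 8  (via 623)
654: 9  (via 642)
644: 9  (via 623)
Shortest route: 621 → 601 → 623 → 644 = 9 m.

9 m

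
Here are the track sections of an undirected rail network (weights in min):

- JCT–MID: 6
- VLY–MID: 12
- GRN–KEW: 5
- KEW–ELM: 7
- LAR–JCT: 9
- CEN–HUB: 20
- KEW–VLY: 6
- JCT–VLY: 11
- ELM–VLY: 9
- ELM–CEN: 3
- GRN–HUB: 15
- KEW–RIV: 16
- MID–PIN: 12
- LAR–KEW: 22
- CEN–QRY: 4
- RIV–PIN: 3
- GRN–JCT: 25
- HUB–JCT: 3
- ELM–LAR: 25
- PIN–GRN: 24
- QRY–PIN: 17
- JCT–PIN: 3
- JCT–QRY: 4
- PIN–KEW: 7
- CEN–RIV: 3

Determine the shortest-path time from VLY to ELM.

9 min

Shortest distances from VLY:
VLY: 0
KEW: 6  (via VLY)
ELM: 9  (via VLY)
Shortest route: VLY–ELM = 9 min.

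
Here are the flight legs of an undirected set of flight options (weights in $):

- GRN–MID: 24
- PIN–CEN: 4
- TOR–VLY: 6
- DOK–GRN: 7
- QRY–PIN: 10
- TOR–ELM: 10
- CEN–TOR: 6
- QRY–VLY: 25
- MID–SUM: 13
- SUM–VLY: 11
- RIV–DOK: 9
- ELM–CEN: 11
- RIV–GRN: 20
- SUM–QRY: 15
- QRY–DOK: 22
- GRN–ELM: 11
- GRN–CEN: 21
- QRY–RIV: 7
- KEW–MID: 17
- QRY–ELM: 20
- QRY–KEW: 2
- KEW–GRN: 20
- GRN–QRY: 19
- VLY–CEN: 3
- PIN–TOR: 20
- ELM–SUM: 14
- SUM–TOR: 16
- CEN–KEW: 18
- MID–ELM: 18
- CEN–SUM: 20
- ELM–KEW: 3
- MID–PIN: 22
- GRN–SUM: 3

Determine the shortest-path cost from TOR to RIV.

$22

Settle nodes by increasing distance from TOR:
TOR: 0
CEN: 6  (via TOR)
VLY: 6  (via TOR)
ELM: 10  (via TOR)
PIN: 10  (via CEN)
KEW: 13  (via ELM)
QRY: 15  (via KEW)
SUM: 16  (via TOR)
GRN: 19  (via SUM)
RIV: 22  (via QRY)
Shortest route: TOR → ELM → KEW → QRY → RIV = $22.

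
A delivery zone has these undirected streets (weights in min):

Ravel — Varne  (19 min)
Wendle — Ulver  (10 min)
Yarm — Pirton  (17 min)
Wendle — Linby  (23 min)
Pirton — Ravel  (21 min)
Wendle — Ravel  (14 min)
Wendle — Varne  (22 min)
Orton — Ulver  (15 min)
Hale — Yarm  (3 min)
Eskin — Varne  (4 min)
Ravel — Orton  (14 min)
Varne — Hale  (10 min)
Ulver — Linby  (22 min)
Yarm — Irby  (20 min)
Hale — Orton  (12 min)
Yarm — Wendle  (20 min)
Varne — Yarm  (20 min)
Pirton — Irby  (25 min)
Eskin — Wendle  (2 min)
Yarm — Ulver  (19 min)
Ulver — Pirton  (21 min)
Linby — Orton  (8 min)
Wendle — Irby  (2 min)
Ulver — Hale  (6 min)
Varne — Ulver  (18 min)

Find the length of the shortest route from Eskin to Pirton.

29 min

Running Dijkstra from Eskin:
Eskin: 0
Wendle: 2  (via Eskin)
Varne: 4  (via Eskin)
Irby: 4  (via Wendle)
Ulver: 12  (via Wendle)
Hale: 14  (via Varne)
Ravel: 16  (via Wendle)
Yarm: 17  (via Hale)
Linby: 25  (via Wendle)
Orton: 26  (via Hale)
Pirton: 29  (via Irby)
Shortest route: Eskin → Wendle → Irby → Pirton = 29 min.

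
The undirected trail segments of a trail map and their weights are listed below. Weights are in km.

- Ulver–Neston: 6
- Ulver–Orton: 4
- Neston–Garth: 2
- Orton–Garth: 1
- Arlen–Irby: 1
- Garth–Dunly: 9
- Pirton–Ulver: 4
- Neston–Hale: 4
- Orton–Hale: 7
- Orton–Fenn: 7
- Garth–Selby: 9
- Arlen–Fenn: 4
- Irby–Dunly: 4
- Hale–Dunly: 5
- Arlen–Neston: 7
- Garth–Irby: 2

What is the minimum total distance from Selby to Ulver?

14 km

Enumerating some paths:
Selby–Garth–Neston–Ulver: 9+2+6 = 17
Selby–Garth–Orton–Ulver: 9+1+4 = 14
Cheapest is Selby–Garth–Orton–Ulver at 14 km.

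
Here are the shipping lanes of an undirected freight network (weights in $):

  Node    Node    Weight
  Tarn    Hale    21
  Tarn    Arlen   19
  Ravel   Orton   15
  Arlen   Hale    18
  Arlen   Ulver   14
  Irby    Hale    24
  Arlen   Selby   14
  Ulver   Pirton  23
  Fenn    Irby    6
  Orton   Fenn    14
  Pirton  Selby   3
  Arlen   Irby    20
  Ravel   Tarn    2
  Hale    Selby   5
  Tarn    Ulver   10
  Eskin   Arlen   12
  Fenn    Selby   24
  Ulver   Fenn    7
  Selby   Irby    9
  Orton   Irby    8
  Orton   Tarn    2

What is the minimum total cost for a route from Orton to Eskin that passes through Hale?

$52

Shortest Orton→Hale: Orton → Irby → Selby → Hale = 22
Best Hale to Eskin: Hale → Arlen → Eskin costing 30
Total via Hale: 22 + 30 = $52.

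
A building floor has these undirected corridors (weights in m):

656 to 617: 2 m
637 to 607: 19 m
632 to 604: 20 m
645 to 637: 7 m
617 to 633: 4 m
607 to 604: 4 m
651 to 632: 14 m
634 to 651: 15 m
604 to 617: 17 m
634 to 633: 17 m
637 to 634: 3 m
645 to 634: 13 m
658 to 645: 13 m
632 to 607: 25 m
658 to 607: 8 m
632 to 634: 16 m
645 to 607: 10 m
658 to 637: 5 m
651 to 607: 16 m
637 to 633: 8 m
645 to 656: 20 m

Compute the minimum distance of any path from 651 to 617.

Enumerating some paths:
651 → 634 → 633 → 617: 15+17+4 = 36
651 → 607 → 604 → 617: 16+4+17 = 37
651 → 634 → 637 → 633 → 617: 15+3+8+4 = 30
Cheapest is 651 → 634 → 637 → 633 → 617 at 30 m.

30 m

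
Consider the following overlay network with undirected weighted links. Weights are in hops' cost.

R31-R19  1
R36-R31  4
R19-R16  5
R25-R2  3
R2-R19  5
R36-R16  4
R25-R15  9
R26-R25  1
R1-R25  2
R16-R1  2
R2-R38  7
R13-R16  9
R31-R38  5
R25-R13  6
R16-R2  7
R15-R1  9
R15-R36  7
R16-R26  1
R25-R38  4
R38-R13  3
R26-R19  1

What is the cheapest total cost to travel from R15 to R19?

Candidate routes:
R15 → R25 → R26 → R19: 9+1+1 = 11
R15 → R36 → R31 → R19: 7+4+1 = 12
R15 → R1 → R16 → R26 → R19: 9+2+1+1 = 13
The minimum is 11 hops' cost via R15 → R25 → R26 → R19.

11 hops' cost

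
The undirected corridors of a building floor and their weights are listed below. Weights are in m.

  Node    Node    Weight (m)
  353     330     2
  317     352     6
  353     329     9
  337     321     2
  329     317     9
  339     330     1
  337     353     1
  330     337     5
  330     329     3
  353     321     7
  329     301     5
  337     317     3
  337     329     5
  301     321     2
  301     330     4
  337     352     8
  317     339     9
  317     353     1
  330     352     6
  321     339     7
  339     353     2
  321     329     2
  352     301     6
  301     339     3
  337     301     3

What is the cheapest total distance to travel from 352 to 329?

9 m

Shortest distances from 352:
352: 0
301: 6  (via 352)
317: 6  (via 352)
330: 6  (via 352)
353: 7  (via 317)
339: 7  (via 330)
337: 8  (via 352)
321: 8  (via 301)
329: 9  (via 330)
Shortest route: 352–330–329 = 9 m.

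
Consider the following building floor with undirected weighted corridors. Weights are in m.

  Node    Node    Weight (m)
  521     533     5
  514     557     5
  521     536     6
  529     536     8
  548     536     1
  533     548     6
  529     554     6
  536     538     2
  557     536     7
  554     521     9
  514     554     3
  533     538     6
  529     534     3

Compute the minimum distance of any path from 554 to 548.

15 m

Running Dijkstra from 554:
554: 0
514: 3  (via 554)
529: 6  (via 554)
557: 8  (via 514)
534: 9  (via 529)
521: 9  (via 554)
536: 14  (via 529)
533: 14  (via 521)
548: 15  (via 536)
Shortest route: 554 → 529 → 536 → 548 = 15 m.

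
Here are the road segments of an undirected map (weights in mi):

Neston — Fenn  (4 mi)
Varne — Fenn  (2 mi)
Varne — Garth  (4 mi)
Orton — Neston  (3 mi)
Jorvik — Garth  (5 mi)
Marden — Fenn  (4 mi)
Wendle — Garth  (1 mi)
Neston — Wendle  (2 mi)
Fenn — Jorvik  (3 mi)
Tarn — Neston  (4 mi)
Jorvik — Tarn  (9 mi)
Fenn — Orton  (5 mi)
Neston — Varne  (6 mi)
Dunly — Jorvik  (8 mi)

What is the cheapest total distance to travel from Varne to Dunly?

13 mi

Candidate routes:
Varne - Fenn - Jorvik - Dunly: 2+3+8 = 13
Varne - Garth - Jorvik - Dunly: 4+5+8 = 17
Cheapest is Varne - Fenn - Jorvik - Dunly at 13 mi.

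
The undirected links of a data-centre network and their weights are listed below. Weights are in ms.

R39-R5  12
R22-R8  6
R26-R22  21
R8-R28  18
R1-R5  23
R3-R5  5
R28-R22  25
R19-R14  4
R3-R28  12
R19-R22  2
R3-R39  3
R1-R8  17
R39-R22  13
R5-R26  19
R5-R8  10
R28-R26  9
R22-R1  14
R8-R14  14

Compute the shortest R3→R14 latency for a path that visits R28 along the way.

Shortest R3→R28: R3–R28 = 12
Best R28 to R14: R28–R8–R22–R19–R14 costing 30
Total via R28: 12 + 30 = 42 ms.

42 ms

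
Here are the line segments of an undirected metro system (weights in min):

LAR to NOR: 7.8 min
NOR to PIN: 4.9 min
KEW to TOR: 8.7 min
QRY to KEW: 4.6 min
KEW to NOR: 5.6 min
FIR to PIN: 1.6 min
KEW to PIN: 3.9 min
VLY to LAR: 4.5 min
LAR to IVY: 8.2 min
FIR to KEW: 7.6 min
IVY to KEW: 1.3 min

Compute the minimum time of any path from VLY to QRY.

Settle nodes by increasing distance from VLY:
VLY: 0
LAR: 4.5  (via VLY)
NOR: 12.3  (via LAR)
IVY: 12.7  (via LAR)
KEW: 14  (via IVY)
PIN: 17.2  (via NOR)
QRY: 18.6  (via KEW)
Shortest route: VLY–LAR–IVY–KEW–QRY = 18.6 min.

18.6 min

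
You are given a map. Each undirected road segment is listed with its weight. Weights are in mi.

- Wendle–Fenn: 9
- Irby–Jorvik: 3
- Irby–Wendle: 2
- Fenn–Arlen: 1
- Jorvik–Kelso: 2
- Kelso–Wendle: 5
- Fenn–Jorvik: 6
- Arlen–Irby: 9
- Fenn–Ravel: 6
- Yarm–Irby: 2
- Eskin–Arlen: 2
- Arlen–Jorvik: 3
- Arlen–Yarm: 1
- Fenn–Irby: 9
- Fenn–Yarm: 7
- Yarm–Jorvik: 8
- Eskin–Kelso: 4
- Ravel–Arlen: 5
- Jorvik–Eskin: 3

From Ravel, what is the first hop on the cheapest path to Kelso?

Arlen

Compare a few routes:
Ravel - Fenn - Arlen - Jorvik - Kelso: 6+1+3+2 = 12
Ravel - Arlen - Jorvik - Kelso: 5+3+2 = 10
Ravel - Arlen - Eskin - Kelso: 5+2+4 = 11
The minimum is 10 mi via Ravel - Arlen - Jorvik - Kelso.
So from Ravel the first move is to Arlen.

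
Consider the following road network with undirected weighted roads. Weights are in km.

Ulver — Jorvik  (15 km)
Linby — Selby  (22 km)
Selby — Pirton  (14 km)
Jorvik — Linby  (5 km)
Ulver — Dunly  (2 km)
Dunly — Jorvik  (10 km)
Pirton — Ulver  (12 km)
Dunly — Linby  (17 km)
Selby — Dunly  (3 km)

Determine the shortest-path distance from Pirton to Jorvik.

24 km

Compare a few routes:
Pirton → Ulver → Dunly → Jorvik: 12+2+10 = 24
Pirton → Selby → Dunly → Ulver → Jorvik: 14+3+2+15 = 34
Pirton → Selby → Dunly → Jorvik: 14+3+10 = 27
Pirton → Ulver → Jorvik: 12+15 = 27
Cheapest is Pirton → Ulver → Dunly → Jorvik at 24 km.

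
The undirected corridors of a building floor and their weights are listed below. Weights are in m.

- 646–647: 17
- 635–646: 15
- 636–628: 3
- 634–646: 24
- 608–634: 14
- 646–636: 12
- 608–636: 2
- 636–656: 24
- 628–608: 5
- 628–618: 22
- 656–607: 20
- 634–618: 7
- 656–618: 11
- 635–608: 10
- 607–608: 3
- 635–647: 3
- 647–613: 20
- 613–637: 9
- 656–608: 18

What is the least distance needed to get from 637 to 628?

47 m

Candidate routes:
637 → 613 → 647 → 646 → 636 → 628: 9+20+17+12+3 = 61
637 → 613 → 647 → 635 → 608 → 628: 9+20+3+10+5 = 47
Cheapest is 637 → 613 → 647 → 635 → 608 → 628 at 47 m.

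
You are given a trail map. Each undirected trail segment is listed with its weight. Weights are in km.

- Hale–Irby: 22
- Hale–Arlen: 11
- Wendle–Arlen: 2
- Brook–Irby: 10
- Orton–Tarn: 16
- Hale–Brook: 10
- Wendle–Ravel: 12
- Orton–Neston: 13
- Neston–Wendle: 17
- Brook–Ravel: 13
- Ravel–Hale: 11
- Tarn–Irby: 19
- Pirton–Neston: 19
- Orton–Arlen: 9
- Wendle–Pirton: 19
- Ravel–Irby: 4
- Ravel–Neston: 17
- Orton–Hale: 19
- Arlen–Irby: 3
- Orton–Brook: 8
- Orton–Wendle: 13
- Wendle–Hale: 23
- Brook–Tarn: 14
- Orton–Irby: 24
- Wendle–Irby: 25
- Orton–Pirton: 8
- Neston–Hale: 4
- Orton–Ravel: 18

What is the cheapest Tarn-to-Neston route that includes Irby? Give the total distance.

Shortest Tarn→Irby: Tarn → Irby = 19
Best Irby to Neston: Irby → Arlen → Hale → Neston costing 18
Total via Irby: 19 + 18 = 37 km.

37 km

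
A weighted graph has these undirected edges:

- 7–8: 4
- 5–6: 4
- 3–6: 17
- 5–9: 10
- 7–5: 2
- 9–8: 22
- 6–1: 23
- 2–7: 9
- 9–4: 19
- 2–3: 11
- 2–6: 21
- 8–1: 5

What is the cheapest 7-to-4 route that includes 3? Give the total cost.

Best 7 to 3: 7–2–3 costing 20
Best 3 to 4: 3–6–5–9–4 costing 50
Total via 3: 20 + 50 = 70.

70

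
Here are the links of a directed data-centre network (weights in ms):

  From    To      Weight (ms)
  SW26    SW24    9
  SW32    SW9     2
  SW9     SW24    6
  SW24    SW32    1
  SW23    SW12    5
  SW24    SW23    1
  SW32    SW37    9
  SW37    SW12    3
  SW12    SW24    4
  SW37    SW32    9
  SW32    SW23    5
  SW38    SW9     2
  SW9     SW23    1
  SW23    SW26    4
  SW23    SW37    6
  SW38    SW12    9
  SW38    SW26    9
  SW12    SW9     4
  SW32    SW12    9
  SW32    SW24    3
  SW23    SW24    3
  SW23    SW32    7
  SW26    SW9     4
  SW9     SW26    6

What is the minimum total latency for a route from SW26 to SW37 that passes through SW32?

Best SW26 to SW32: SW26 → SW9 → SW23 → SW24 → SW32 costing 9
Shortest SW32→SW37: SW32 → SW37 = 9
Total via SW32: 9 + 9 = 18 ms.

18 ms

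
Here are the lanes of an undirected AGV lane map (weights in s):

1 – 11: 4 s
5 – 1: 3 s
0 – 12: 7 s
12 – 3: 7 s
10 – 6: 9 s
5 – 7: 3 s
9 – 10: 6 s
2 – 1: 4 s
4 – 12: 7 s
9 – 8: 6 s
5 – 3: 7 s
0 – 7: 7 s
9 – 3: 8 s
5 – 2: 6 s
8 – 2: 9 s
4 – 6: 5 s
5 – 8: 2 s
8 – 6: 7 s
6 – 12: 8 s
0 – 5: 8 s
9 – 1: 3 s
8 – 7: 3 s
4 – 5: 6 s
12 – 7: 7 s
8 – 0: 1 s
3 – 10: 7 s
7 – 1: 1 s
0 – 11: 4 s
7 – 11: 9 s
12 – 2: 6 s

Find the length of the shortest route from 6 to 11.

12 s

Settle nodes by increasing distance from 6:
6: 0
4: 5  (via 6)
8: 7  (via 6)
0: 8  (via 8)
12: 8  (via 6)
5: 9  (via 8)
10: 9  (via 6)
7: 10  (via 8)
1: 11  (via 7)
11: 12  (via 0)
Shortest route: 6–8–0–11 = 12 s.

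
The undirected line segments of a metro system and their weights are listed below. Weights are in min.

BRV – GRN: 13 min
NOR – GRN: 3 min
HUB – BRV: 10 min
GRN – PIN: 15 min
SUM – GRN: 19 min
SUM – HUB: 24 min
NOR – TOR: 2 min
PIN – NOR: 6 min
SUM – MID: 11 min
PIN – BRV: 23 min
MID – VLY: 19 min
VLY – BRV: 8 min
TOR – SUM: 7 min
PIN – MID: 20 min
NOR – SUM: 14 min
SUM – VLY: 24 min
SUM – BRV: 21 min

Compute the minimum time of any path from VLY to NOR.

Settle nodes by increasing distance from VLY:
VLY: 0
BRV: 8  (via VLY)
HUB: 18  (via BRV)
MID: 19  (via VLY)
GRN: 21  (via BRV)
SUM: 24  (via VLY)
NOR: 24  (via GRN)
Shortest route: VLY → BRV → GRN → NOR = 24 min.

24 min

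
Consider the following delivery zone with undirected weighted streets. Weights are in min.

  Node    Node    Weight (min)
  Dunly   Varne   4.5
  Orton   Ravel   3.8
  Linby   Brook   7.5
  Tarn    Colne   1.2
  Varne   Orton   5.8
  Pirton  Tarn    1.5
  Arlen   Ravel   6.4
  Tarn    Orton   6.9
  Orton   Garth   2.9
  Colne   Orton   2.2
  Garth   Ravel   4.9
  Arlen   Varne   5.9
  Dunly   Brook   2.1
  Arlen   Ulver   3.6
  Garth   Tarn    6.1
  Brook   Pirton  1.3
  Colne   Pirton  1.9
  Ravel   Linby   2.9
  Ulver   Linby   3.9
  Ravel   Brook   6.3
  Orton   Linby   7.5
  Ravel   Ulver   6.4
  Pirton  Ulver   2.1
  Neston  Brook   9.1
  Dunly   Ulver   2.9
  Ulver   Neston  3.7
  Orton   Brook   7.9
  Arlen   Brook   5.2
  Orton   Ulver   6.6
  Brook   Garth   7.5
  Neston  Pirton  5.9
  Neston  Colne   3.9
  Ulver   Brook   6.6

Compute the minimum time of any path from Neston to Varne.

Enumerating some paths:
Neston - Ulver - Arlen - Varne: 3.7+3.6+5.9 = 13.2
Neston - Ulver - Dunly - Varne: 3.7+2.9+4.5 = 11.1
Neston - Colne - Orton - Varne: 3.9+2.2+5.8 = 11.9
Cheapest is Neston - Ulver - Dunly - Varne at 11.1 min.

11.1 min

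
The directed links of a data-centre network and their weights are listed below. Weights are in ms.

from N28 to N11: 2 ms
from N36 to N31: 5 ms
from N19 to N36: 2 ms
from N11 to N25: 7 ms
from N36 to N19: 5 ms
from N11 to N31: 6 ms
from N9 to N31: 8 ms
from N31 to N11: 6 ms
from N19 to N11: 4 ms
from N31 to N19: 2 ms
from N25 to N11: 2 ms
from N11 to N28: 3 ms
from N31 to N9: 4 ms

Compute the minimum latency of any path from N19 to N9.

Shortest distances from N19:
N19: 0
N36: 2  (via N19)
N11: 4  (via N19)
N28: 7  (via N11)
N31: 7  (via N36)
N9: 11  (via N31)
Shortest route: N19–N36–N31–N9 = 11 ms.

11 ms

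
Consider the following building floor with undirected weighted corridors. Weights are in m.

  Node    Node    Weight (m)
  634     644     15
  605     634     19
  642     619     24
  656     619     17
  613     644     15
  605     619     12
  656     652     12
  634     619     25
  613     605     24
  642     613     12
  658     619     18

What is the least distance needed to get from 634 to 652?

54 m

Candidate routes:
634–644–613–605–619–656–652: 15+15+24+12+17+12 = 95
634–619–656–652: 25+17+12 = 54
634–605–619–656–652: 19+12+17+12 = 60
Cheapest is 634–619–656–652 at 54 m.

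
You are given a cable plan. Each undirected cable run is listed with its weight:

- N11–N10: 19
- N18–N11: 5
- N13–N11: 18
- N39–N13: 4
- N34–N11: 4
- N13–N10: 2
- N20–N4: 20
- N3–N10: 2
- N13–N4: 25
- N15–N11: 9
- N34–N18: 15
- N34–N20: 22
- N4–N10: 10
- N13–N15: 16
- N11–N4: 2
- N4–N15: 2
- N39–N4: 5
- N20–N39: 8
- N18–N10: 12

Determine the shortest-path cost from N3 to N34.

18

Enumerating some paths:
N3–N10–N13–N39–N4–N11–N34: 2+2+4+5+2+4 = 19
N3–N10–N4–N11–N34: 2+10+2+4 = 18
The minimum is 18 via N3–N10–N4–N11–N34.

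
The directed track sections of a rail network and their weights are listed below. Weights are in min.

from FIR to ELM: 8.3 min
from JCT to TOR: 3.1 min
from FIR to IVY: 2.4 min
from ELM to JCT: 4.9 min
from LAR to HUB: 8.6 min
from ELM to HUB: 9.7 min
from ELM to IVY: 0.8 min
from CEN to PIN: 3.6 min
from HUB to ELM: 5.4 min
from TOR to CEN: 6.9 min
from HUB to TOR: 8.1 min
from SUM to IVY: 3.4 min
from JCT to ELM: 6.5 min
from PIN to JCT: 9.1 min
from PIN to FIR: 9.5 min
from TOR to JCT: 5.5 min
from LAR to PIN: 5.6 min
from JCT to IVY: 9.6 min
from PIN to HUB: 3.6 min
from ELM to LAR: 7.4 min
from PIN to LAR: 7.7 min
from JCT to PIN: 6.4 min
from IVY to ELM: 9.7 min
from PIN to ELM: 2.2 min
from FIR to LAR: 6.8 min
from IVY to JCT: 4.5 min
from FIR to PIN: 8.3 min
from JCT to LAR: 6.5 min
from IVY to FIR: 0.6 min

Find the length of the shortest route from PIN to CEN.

17.1 min

Enumerating some paths:
PIN - ELM - JCT - TOR - CEN: 2.2+4.9+3.1+6.9 = 17.1
PIN - HUB - TOR - CEN: 3.6+8.1+6.9 = 18.6
PIN - ELM - IVY - JCT - TOR - CEN: 2.2+0.8+4.5+3.1+6.9 = 17.5
PIN - JCT - TOR - CEN: 9.1+3.1+6.9 = 19.1
The minimum is 17.1 min via PIN - ELM - JCT - TOR - CEN.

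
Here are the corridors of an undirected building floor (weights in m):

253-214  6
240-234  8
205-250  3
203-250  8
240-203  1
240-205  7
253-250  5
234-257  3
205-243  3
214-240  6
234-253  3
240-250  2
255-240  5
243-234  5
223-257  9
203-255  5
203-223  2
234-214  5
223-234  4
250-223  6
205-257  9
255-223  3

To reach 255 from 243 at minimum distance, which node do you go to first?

234

Compare a few routes:
243 → 205 → 250 → 240 → 255: 3+3+2+5 = 13
243 → 234 → 223 → 255: 5+4+3 = 12
The minimum is 12 m via 243 → 234 → 223 → 255.
So from 243 the first move is to 234.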